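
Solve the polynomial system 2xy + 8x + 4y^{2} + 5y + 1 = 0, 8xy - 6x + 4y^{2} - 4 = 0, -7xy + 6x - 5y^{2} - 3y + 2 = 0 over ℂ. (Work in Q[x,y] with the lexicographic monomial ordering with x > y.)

{(0, -1)}

Compute a lex Gröbner basis by Buchberger's algorithm.
f_1 = 2xy + 8x + 4y^{2} + 5y + 1, LT = xy.
f_2 = 8xy - 6x + 4y^{2} - 4, LT = xy.
f_3 = -7xy + 6x - 5y^{2} - 3y + 2, LT = xy.

S(f_1,f_2): lcm = xy. S = \tfrac{19}{4}x + \tfrac{3}{2}y^{2} + \tfrac{5}{2}y + 1.
  reduce S modulo (f_1, f_2, f_3):
  remainder \tfrac{19}{4}x + \tfrac{3}{2}y^{2} + \tfrac{5}{2}y + 1 ≠ 0; add h_4 = \tfrac{19}{4}x + \tfrac{3}{2}y^{2} + \tfrac{5}{2}y + 1 to the basis.

S(f_1,f_3): lcm = xy. S = \tfrac{34}{7}x + \tfrac{9}{7}y^{2} + \tfrac{29}{14}y + \tfrac{11}{14}.
  reduce S modulo (f_1, f_2, f_3, h_4):
  remainder -\tfrac{33}{133}y^{2} - \tfrac{129}{266}y - \tfrac{9}{38} ≠ 0; add h_5 = -\tfrac{33}{133}y^{2} - \tfrac{129}{266}y - \tfrac{9}{38} to the basis.

S(f_1,h_4): lcm = xy. S = 4x - \tfrac{6}{19}y^{3} + \tfrac{28}{19}y^{2} + \tfrac{87}{38}y + \tfrac{1}{2}.
  reduce S modulo (f_1, f_2, f_3, h_4, h_5):
  remainder -\tfrac{137}{121}y - \tfrac{137}{121} ≠ 0; add h_6 = -\tfrac{137}{121}y - \tfrac{137}{121} to the basis.

The other S-polynomials (S(f_2,f_3), S(f_2,h_4), S(f_3,h_4), S(f_1,h_5), S(f_2,h_5), S(f_3,h_5), S(h_4,h_5), S(f_1,h_6), S(f_2,h_6), S(f_3,h_6), S(h_4,h_6), S(h_5,h_6)) all reduce to 0 modulo the current basis, so we have a Gröbner basis.
Inter-reduce: drop elements whose leading term is divisible by another's, tail-reduce, and make monic.
Reduced Gröbner basis: {x, y + 1}.

From the last basis element, y + 1 = 0, so y takes values in {-1}. Each choice, substituted upward through the basis, yields the corresponding point(s) of the solution set.
  y = -1: the earlier basis element becomes x = 0, giving x = 0 — point (0, -1).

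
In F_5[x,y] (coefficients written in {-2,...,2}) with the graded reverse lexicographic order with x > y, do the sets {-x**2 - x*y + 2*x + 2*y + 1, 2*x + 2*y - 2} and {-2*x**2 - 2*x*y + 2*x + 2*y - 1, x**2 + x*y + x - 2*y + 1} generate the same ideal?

Equality of ideals is decidable: compute both reduced Gröbner bases (unique for the ordering) and check whether they agree.
Buchberger on the first generating set:
f_1 = -x**2 - x*y + 2*x + 2*y + 1, LT = x**2.
f_2 = 2*x + 2*y - 2, LT = x.

S(f_1,f_2): lcm = x**2. S = -x - 2*y - 1.
  reduce S modulo (f_1, f_2):
  remainder -y - 2 ≠ 0; add g_3 = -y - 2 to the basis.

The other S-polynomials (S(f_1,g_3), S(f_2,g_3)) all reduce to 0 modulo the current basis, so we have a Gröbner basis.
Inter-reduce: drop elements whose leading term is divisible by another's, tail-reduce, and make monic.
Reduced Gröbner basis: {x + 2, y + 2}.

Buchberger on the second generating set:
h_1 = -2*x**2 - 2*x*y + 2*x + 2*y - 1, LT = x**2.
h_2 = x**2 + x*y + x - 2*y + 1, LT = x**2.

S(h_1,h_2): lcm = x**2. S = -2*x + y + 2.
  reduce S modulo (h_1, h_2):
  remainder -2*x + y + 2 ≠ 0; add k_3 = -2*x + y + 2 to the basis.

S(h_1,k_3): lcm = x**2. S = -x*y - y - 2.
  reduce S modulo (h_1, h_2, k_3):
  remainder 2*y**2 - 2*y - 2 ≠ 0; add k_4 = 2*y**2 - 2*y - 2 to the basis.

The other S-polynomials (S(h_2,k_3), S(h_1,k_4), S(h_2,k_4), S(k_3,k_4)) all reduce to 0 modulo the current basis, so we have a Gröbner basis.
Inter-reduce: drop elements whose leading term is divisible by another's, tail-reduce, and make monic.
Reduced Gröbner basis: {y**2 - y - 1, x + 2*y - 1}.

These differ, so the ideals are not equal.

No, the ideals differ.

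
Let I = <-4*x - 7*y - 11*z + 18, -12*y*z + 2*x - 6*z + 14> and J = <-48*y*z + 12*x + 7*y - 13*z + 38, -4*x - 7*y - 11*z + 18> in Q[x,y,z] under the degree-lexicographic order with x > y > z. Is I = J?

Equality of ideals is decidable: compute both reduced Gröbner bases (unique for the ordering) and check whether they agree.
Buchberger on the first generating set:
f_1 = -4*x - 7*y - 11*z + 18, LT = x.
f_2 = -12*y*z + 2*x - 6*z + 14, LT = y*z.

S(f_1,f_2): leading monomials are coprime, so the S-polynomial reduces to 0 (Buchberger's first criterion).
Every S-polynomial of the final basis reduces to 0, so we have a Gröbner basis.
Inter-reduce: drop elements whose leading term is divisible by another's, tail-reduce, and make monic.
Reduced Gröbner basis: {y*z + 7/24*y + 23/24*z - 23/12, x + 7/4*y + 11/4*z - 9/2}.

Buchberger on the second generating set:
h_1 = -48*y*z + 12*x + 7*y - 13*z + 38, LT = y*z.
h_2 = -4*x - 7*y - 11*z + 18, LT = x.

S(h_1,h_2): leading monomials are coprime, so the S-polynomial reduces to 0 (Buchberger's first criterion).
Every S-polynomial of the final basis reduces to 0, so we have a Gröbner basis.
Inter-reduce: drop elements whose leading term is divisible by another's, tail-reduce, and make monic.
Reduced Gröbner basis: {y*z + 7/24*y + 23/24*z - 23/12, x + 7/4*y + 11/4*z - 9/2}.

Same reduced basis, so the two generating sets span the same ideal.
The same test decides containment: I ⊆ J iff every generator of I reduces to 0 modulo a Gröbner basis of J.

Yes, the ideals are equal.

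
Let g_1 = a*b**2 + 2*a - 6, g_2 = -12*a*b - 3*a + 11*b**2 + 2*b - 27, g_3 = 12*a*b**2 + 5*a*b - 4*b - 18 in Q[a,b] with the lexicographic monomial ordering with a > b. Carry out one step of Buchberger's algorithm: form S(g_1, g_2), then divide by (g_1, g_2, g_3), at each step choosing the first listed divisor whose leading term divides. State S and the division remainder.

lcm(LM(g_1), LM(g_2)) = a*b**2.
S = (lcm/LT(g_1))·g_1 − (lcm/LT(g_2))·g_2 = -1/4*a*b + 2*a + 11/12*b**3 + 1/6*b**2 - 9/4*b - 6.
Reduce S modulo (g_1, g_2, g_3) in that order:
  leading term a*b: subtract (1/48)·g_2 from -1/4*a*b + 2*a + 11/12*b**3 + 1/6*b**2 - 9/4*b - 6 → 33/16*a + 11/12*b**3 - 1/16*b**2 - 55/24*b - 87/16
  leading term a: no divisor's leading term divides it; move 33/16*a to the remainder.
  leading term b**3: no divisor's leading term divides it; move 11/12*b**3 to the remainder.
  leading term b**2: no divisor's leading term divides it; move -1/16*b**2 to the remainder.
  leading term b: no divisor's leading term divides it; move -55/24*b to the remainder.
  leading term 1: no divisor's leading term divides it; move -87/16 to the remainder.
The remainder 33/16*a + 11/12*b**3 - 1/16*b**2 - 55/24*b - 87/16 is nonzero, so it would be added as the next basis element.

S(g_1, g_2) = -1/4*a*b + 2*a + 11/12*b**3 + 1/6*b**2 - 9/4*b - 6; remainder on division = 33/16*a + 11/12*b**3 - 1/16*b**2 - 55/24*b - 87/16.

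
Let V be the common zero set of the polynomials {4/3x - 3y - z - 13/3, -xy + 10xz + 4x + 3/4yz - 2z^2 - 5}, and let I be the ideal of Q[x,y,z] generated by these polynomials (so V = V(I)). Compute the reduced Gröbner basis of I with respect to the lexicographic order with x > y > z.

f_1 = 4/3x - 3y - z - 13/3, LT = x.
f_2 = -xy + 10xz + 4x + 3/4yz - 2z^2 - 5, LT = xy.

S(f_1,f_2): lcm = xy. S = 10xz + 4x - 9/4y^2 - 13/4y - 2z^2 - 5.
  leading term xz: subtract (15/2z)·f_1 from 10xz + 4x - 9/4y^2 - 13/4y - 2z^2 - 5 → 4x - 9/4y^2 + 45/2yz - 13/4y + 11/2z^2 + 65/2z - 5
  leading term x: subtract (3)·f_1 from 4x - 9/4y^2 + 45/2yz - 13/4y + 11/2z^2 + 65/2z - 5 → -9/4y^2 + 45/2yz + 23/4y + 11/2z^2 + 71/2z + 8
  leading term y^2: no divisor's leading term divides it; move -9/4y^2 to the remainder.
  leading term yz: no divisor's leading term divides it; move 45/2yz to the remainder.
  leading term y: no divisor's leading term divides it; move 23/4y to the remainder.
  leading term z^2: no divisor's leading term divides it; move 11/2z^2 to the remainder.
  leading term z: no divisor's leading term divides it; move 71/2z to the remainder.
  leading term 1: no divisor's leading term divides it; move 8 to the remainder.
  remainder -9/4y^2 + 45/2yz + 23/4y + 11/2z^2 + 71/2z + 8 ≠ 0; add g_3 = -9/4y^2 + 45/2yz + 23/4y + 11/2z^2 + 71/2z + 8 to the basis.

The other S-polynomials (S(f_1,g_3), S(f_2,g_3)) all reduce to 0 modulo the current basis, so we have a Gröbner basis.
Inter-reduce: drop elements whose leading term is divisible by another's, tail-reduce, and make monic.

G = {x - 9/4y - 3/4z - 13/4, y^2 - 10yz - 23/9y - 22/9z^2 - 142/9z - 32/9}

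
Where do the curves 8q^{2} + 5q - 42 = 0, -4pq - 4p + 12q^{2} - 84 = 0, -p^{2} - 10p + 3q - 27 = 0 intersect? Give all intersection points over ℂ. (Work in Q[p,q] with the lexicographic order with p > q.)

{(-3, 2)}

Compute a lex Gröbner basis by Buchberger's algorithm.
f_1 = 8q^{2} + 5q - 42, LT = q^{2}.
f_2 = -4pq - 4p + 12q^{2} - 84, LT = pq.
f_3 = -p^{2} - 10p + 3q - 27, LT = p^{2}.

S(f_1,f_2): lcm = pq^{2}. S = -\tfrac{3}{8}pq - \tfrac{21}{4}p + 3q^{3} - 21q.
  leading term pq: subtract (\tfrac{3}{32})·f_2 from -\tfrac{3}{8}pq - \tfrac{21}{4}p + 3q^{3} - 21q → -\tfrac{39}{8}p + 3q^{3} - \tfrac{9}{8}q^{2} - 21q + \tfrac{63}{8}
  leading term p: no divisor's leading term divides it; move -\tfrac{39}{8}p to the remainder.
  leading term q^{3}: subtract (\tfrac{3}{8}q)·f_1 from 3q^{3} - \tfrac{9}{8}q^{2} - 21q + \tfrac{63}{8} → -3q^{2} - \tfrac{21}{4}q + \tfrac{63}{8}
  leading term q^{2}: subtract (-\tfrac{3}{8})·f_1 from -3q^{2} - \tfrac{21}{4}q + \tfrac{63}{8} → -\tfrac{27}{8}q - \tfrac{63}{8}
  leading term q: no divisor's leading term divides it; move -\tfrac{27}{8}q to the remainder.
  leading term 1: no divisor's leading term divides it; move -\tfrac{63}{8} to the remainder.
  remainder -\tfrac{39}{8}p - \tfrac{27}{8}q - \tfrac{63}{8} ≠ 0; add h_4 = -\tfrac{39}{8}p - \tfrac{27}{8}q - \tfrac{63}{8} to the basis.

S(f_1,f_3): leading monomials are coprime, so the S-polynomial reduces to 0 (Buchberger's first criterion).
S(f_2,f_3): lcm = p^{2}q. S = p^{2} - 3pq^{2} - 10pq + 21p + 3q^{2} - 27q.
  leading term p^{2}: subtract (-1)·f_3 from p^{2} - 3pq^{2} - 10pq + 21p + 3q^{2} - 27q → -3pq^{2} - 10pq + 11p + 3q^{2} - 24q - 27
  leading term pq^{2}: subtract (-\tfrac{3}{8}p)·f_1 from -3pq^{2} - 10pq + 11p + 3q^{2} - 24q - 27 → -\tfrac{65}{8}pq - \tfrac{19}{4}p + 3q^{2} - 24q - 27
  leading term pq: subtract (\tfrac{65}{32})·f_2 from -\tfrac{65}{8}pq - \tfrac{19}{4}p + 3q^{2} - 24q - 27 → \tfrac{27}{8}p - \tfrac{171}{8}q^{2} - 24q + \tfrac{1149}{8}
  leading term p: subtract (-\tfrac{9}{13})·h_4 from \tfrac{27}{8}p - \tfrac{171}{8}q^{2} - 24q + \tfrac{1149}{8} → -\tfrac{171}{8}q^{2} - \tfrac{2739}{104}q + \tfrac{7185}{52}
  leading term q^{2}: subtract (-\tfrac{171}{64})·f_1 from -\tfrac{171}{8}q^{2} - \tfrac{2739}{104}q + \tfrac{7185}{52} → -\tfrac{10797}{832}q + \tfrac{10797}{416}
  leading term q: no divisor's leading term divides it; move -\tfrac{10797}{832}q to the remainder.
  leading term 1: no divisor's leading term divides it; move \tfrac{10797}{416} to the remainder.
  remainder -\tfrac{10797}{832}q + \tfrac{10797}{416} ≠ 0; add h_5 = -\tfrac{10797}{832}q + \tfrac{10797}{416} to the basis.

S(f_1,h_4): leading monomials are coprime, so the S-polynomial reduces to 0 (Buchberger's first criterion).
S(f_2,h_4): lcm = pq. S = p - \tfrac{48}{13}q^{2} - \tfrac{21}{13}q + 21.
  leading term p: subtract (-\tfrac{8}{39})·h_4 from p - \tfrac{48}{13}q^{2} - \tfrac{21}{13}q + 21 → -\tfrac{48}{13}q^{2} - \tfrac{30}{13}q + \tfrac{252}{13}
  leading term q^{2}: subtract (-\tfrac{6}{13})·f_1 from -\tfrac{48}{13}q^{2} - \tfrac{30}{13}q + \tfrac{252}{13} → 0
  remainder 0.

S(f_3,h_4): lcm = p^{2}. S = -\tfrac{9}{13}pq + \tfrac{109}{13}p - 3q + 27.
  leading term pq: subtract (\tfrac{9}{52})·f_2 from -\tfrac{9}{13}pq + \tfrac{109}{13}p - 3q + 27 → \tfrac{118}{13}p - \tfrac{27}{13}q^{2} - 3q + \tfrac{540}{13}
  leading term p: subtract (-\tfrac{944}{507})·h_4 from \tfrac{118}{13}p - \tfrac{27}{13}q^{2} - 3q + \tfrac{540}{13} → -\tfrac{27}{13}q^{2} - \tfrac{1569}{169}q + \tfrac{4542}{169}
  leading term q^{2}: subtract (-\tfrac{27}{104})·f_1 from -\tfrac{27}{13}q^{2} - \tfrac{1569}{169}q + \tfrac{4542}{169} → -\tfrac{10797}{1352}q + \tfrac{10797}{676}
  leading term q: subtract (\tfrac{8}{13})·h_5 from -\tfrac{10797}{1352}q + \tfrac{10797}{676} → 0
  remainder 0.

S(f_1,h_5): lcm = q^{2}. S = \tfrac{21}{8}q - \tfrac{21}{4}.
  leading term q: subtract (-\tfrac{728}{3599})·h_5 from \tfrac{21}{8}q - \tfrac{21}{4} → 0
  remainder 0.

S(f_2,h_5): lcm = pq. S = 3p - 3q^{2} + 21.
  leading term p: subtract (-\tfrac{8}{13})·h_4 from 3p - 3q^{2} + 21 → -3q^{2} - \tfrac{27}{13}q + \tfrac{210}{13}
  leading term q^{2}: subtract (-\tfrac{3}{8})·f_1 from -3q^{2} - \tfrac{27}{13}q + \tfrac{210}{13} → -\tfrac{21}{104}q + \tfrac{21}{52}
  leading term q: subtract (\tfrac{56}{3599})·h_5 from -\tfrac{21}{104}q + \tfrac{21}{52} → 0
  remainder 0.

S(f_3,h_5): leading monomials are coprime, so the S-polynomial reduces to 0 (Buchberger's first criterion).
S(h_4,h_5): leading monomials are coprime, so the S-polynomial reduces to 0 (Buchberger's first criterion).
Every S-polynomial of the final basis reduces to 0, so we have a Gröbner basis.
Inter-reduce: drop elements whose leading term is divisible by another's, tail-reduce, and make monic.
Reduced Gröbner basis: {p + 3, q - 2}.

Elimination: the polynomial q - 2 lies in the elimination ideal for q, so q ∈ {2}. For each such q, the remaining basis elements (now univariate) give the rest of the solution.
  q = 2: the earlier basis element becomes p + 3 = 0, giving p = -3 — point (-3, 2).
Substituting each solution back into the original system confirms all equations vanish.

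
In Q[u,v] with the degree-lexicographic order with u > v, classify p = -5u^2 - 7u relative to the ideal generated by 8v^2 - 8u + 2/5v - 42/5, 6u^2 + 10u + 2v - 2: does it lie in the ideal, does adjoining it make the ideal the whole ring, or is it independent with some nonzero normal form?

-5u^2 - 7u is independent of I; its normal form modulo I is 4/3u + 5/3v - 5/3.

First compute the reduced Gröbner basis of I by Buchberger's algorithm.
f_1 = 8v^2 - 8u + 2/5v - 42/5, LT = v^2.
f_2 = 6u^2 + 10u + 2v - 2, LT = u^2.

The S-polynomials (S(f_1,f_2)) all reduce to 0 modulo the current basis, so we have a Gröbner basis.
Inter-reduce: drop elements whose leading term is divisible by another's, tail-reduce, and make monic.
Reduced Gröbner basis: {u^2 + 5/3u + 1/3v - 1/3, v^2 - u + 1/20v - 21/20}.
Label its elements g_1 = u^2 + 5/3u + 1/3v - 1/3, g_2 = v^2 - u + 1/20v - 21/20.

Reduce p = -5u^2 - 7u modulo G:
  leading term u^2: subtract (-5)·g_1 from -5u^2 - 7u → 4/3u + 5/3v - 5/3
  leading term u: no divisor's leading term divides it; move 4/3u to the remainder.
  leading term v: no divisor's leading term divides it; move 5/3v to the remainder.
  leading term 1: no divisor's leading term divides it; move -5/3 to the remainder.
  normal form = 4/3u + 5/3v - 5/3.
The normal form is nonzero, so p ∉ I. Since p minus its normal form lies in I, I + (p) = I + (r) where r = 4/3u + 5/3v - 5/3; decide whether this ideal is the whole ring.
Run Buchberger on G together with r (pairs among the g_i already reduce to 0 since G is a Gröbner basis):
g_1 = u^2 + 5/3u + 1/3v - 1/3, LT = u^2.
g_2 = v^2 - u + 1/20v - 21/20, LT = v^2.
r = 4/3u + 5/3v - 5/3, LT = u.

S(g_1,r): lcm = u^2. S = -5/4uv + 35/12u + 1/3v - 1/3.
  leading term uv: subtract (-15/16v)·r from -5/4uv + 35/12u + 1/3v - 1/3 → 25/16v^2 + 35/12u - 59/48v - 1/3
  leading term v^2: subtract (25/16)·g_2 from 25/16v^2 + 35/12u - 59/48v - 1/3 → 215/48u - 251/192v + 251/192
  leading term u: subtract (215/64)·r from 215/48u - 251/192v + 251/192 → -221/32v + 221/32
  leading term v: no divisor's leading term divides it; move -221/32v to the remainder.
  leading term 1: no divisor's leading term divides it; move 221/32 to the remainder.
  remainder -221/32v + 221/32 ≠ 0; add m_4 = -221/32v + 221/32 to the basis.

The other S-polynomials (S(g_1,g_2), S(g_2,r), S(g_1,m_4), S(g_2,m_4), S(r,m_4)) all reduce to 0 modulo the current basis, so we have a Gröbner basis.
Inter-reduce: drop elements whose leading term is divisible by another's, tail-reduce, and make monic.
Reduced Gröbner basis: {u, v - 1}.
The reduced Gröbner basis of I + (p) is {u, v - 1} ≠ {1}, a proper ideal, so the enlarged system stays consistent: p is independent of I, with normal form 4/3u + 5/3v - 5/3.

The remainder on division by a Gröbner basis is unique — it is the normal form.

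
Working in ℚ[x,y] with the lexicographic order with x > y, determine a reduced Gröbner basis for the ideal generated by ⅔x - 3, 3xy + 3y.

f_1 = ⅔x - 3, LT = x.
f_2 = 3xy + 3y, LT = xy.

S(f_1,f_2): lcm = xy. S = -11/2y.
  reduce S modulo (f_1, f_2):
  remainder -11/2y ≠ 0; add g_3 = -11/2y to the basis.

The other S-polynomials (S(f_1,g_3), S(f_2,g_3)) all reduce to 0 modulo the current basis, so we have a Gröbner basis.
Inter-reduce: drop elements whose leading term is divisible by another's, tail-reduce, and make monic.

G = {x - 9/2, y}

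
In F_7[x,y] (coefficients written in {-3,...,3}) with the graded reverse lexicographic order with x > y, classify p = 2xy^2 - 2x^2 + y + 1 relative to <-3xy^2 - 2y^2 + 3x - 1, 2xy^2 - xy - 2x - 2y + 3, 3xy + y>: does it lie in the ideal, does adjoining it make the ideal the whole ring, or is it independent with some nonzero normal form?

First compute the reduced Gröbner basis of I by Buchberger's algorithm.
f_1 = -3xy^2 - 2y^2 + 3x - 1, LT = xy^2.
f_2 = 2xy^2 - xy - 2x - 2y + 3, LT = xy^2.
f_3 = 3xy + y, LT = xy.

S(f_1,f_2): lcm = xy^2. S = -3xy + 3y^2 + y.
  leading term xy: subtract (-1)·f_3 from -3xy + 3y^2 + y → 3y^2 + 2y
  leading term y^2: no divisor's leading term divides it; move 3y^2 to the remainder.
  leading term y: no divisor's leading term divides it; move 2y to the remainder.
  remainder 3y^2 + 2y ≠ 0; add h_4 = 3y^2 + 2y to the basis.

S(f_1,f_3): lcm = xy^2. S = -2y^2 - x - 2.
  leading term y^2: subtract (-3)·h_4 from -2y^2 - x - 2 → -x - y - 2
  leading term x: no divisor's leading term divides it; move -x to the remainder.
  leading term y: no divisor's leading term divides it; move -y to the remainder.
  leading term 1: no divisor's leading term divides it; move -2 to the remainder.
  remainder -x - y - 2 ≠ 0; add h_5 = -x - y - 2 to the basis.

S(f_2,f_3): lcm = xy^2. S = 3xy + 2y^2 - x - y - 2.
  leading term xy: subtract (1)·f_3 from 3xy + 2y^2 - x - y - 2 → 2y^2 - x - 2y - 2
  leading term y^2: subtract (3)·h_4 from 2y^2 - x - 2y - 2 → -x - y - 2
  leading term x: subtract (1)·h_5 from -x - y - 2 → 0
  remainder 0.

S(f_1,h_4): lcm = xy^2. S = -3xy + 3y^2 - x - 2.
  leading term xy: subtract (-1)·f_3 from -3xy + 3y^2 - x - 2 → 3y^2 - x + y - 2
  leading term y^2: subtract (1)·h_4 from 3y^2 - x + y - 2 → -x - y - 2
  leading term x: subtract (1)·h_5 from -x - y - 2 → 0
  remainder 0.

S(f_2,h_4): lcm = xy^2. S = -x - y - 2.
  leading term x: subtract (1)·h_5 from -x - y - 2 → 0
  remainder 0.

S(f_3,h_4): lcm = xy^2. S = -3xy - 2y^2.
  leading term xy: subtract (-1)·f_3 from -3xy - 2y^2 → -2y^2 + y
  leading term y^2: subtract (-3)·h_4 from -2y^2 + y → 0
  remainder 0.

S(f_1,h_5): lcm = xy^2. S = -y^3 + y^2 - x - 2.
  leading term y^3: subtract (2y)·h_4 from -y^3 + y^2 - x - 2 → -3y^2 - x - 2
  leading term y^2: subtract (-1)·h_4 from -3y^2 - x - 2 → -x + 2y - 2
  leading term x: subtract (1)·h_5 from -x + 2y - 2 → 3y
  leading term y: no divisor's leading term divides it; move 3y to the remainder.
  remainder 3y ≠ 0; add h_6 = 3y to the basis.

S(f_2,h_5): lcm = xy^2. S = -y^3 + 3xy - 2y^2 - x - y - 2.
  leading term y^3: subtract (2y)·h_4 from -y^3 + 3xy - 2y^2 - x - y - 2 → 3xy + y^2 - x - y - 2
  leading term xy: subtract (1)·f_3 from 3xy + y^2 - x - y - 2 → y^2 - x - 2y - 2
  leading term y^2: subtract (-2)·h_4 from y^2 - x - 2y - 2 → -x + 2y - 2
  leading term x: subtract (1)·h_5 from -x + 2y - 2 → 3y
  leading term y: subtract (1)·h_6 from 3y → 0
  remainder 0.

S(f_3,h_5): lcm = xy. S = -y^2 + 3y.
  leading term y^2: subtract (2)·h_4 from -y^2 + 3y → -y
  leading term y: subtract (2)·h_6 from -y → 0
  remainder 0.

S(h_4,h_5): leading monomials are coprime, so the S-polynomial reduces to 0 (Buchberger's first criterion).
S(f_1,h_6): lcm = xy^2. S = 3y^2 - x - 2.
  leading term y^2: subtract (1)·h_4 from 3y^2 - x - 2 → -x - 2y - 2
  leading term x: subtract (1)·h_5 from -x - 2y - 2 → -y
  leading term y: subtract (2)·h_6 from -y → 0
  remainder 0.

S(f_2,h_6): lcm = xy^2. S = 3xy - x - y - 2.
  leading term xy: subtract (1)·f_3 from 3xy - x - y - 2 → -x - 2y - 2
  leading term x: subtract (1)·h_5 from -x - 2y - 2 → -y
  leading term y: subtract (2)·h_6 from -y → 0
  remainder 0.

S(f_3,h_6): lcm = xy. S = -2y.
  leading term y: subtract (-3)·h_6 from -2y → 0
  remainder 0.

S(h_4,h_6): lcm = y^2. S = 3y.
  leading term y: subtract (1)·h_6 from 3y → 0
  remainder 0.

S(h_5,h_6): leading monomials are coprime, so the S-polynomial reduces to 0 (Buchberger's first criterion).
Every S-polynomial of the final basis reduces to 0, so we have a Gröbner basis.
Inter-reduce: drop elements whose leading term is divisible by another's, tail-reduce, and make monic.
Reduced Gröbner basis: {x + 2, y}.
Label its elements g_1 = x + 2, g_2 = y.

Reduce p = 2xy^2 - 2x^2 + y + 1 modulo G:
  leading term xy^2: subtract (2y^2)·g_1 from 2xy^2 - 2x^2 + y + 1 → -2x^2 + 3y^2 + y + 1
  leading term x^2: subtract (-2x)·g_1 from -2x^2 + 3y^2 + y + 1 → 3y^2 - 3x + y + 1
  leading term y^2: subtract (3y)·g_2 from 3y^2 - 3x + y + 1 → -3x + y + 1
  leading term x: subtract (-3)·g_1 from -3x + y + 1 → y
  leading term y: subtract (1)·g_2 from y → 0
  normal form = 0.
Since the normal form is 0, p ∈ I.

2xy^2 - 2x^2 + y + 1 lies in I (it reduces to 0).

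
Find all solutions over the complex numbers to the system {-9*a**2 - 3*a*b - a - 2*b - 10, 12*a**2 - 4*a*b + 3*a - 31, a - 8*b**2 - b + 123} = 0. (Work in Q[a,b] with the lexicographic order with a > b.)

{(1, -4)}

Compute a lex Gröbner basis by Buchberger's algorithm.
f_1 = -9*a**2 - 3*a*b - a - 2*b - 10, LT = a**2.
f_2 = 12*a**2 - 4*a*b + 3*a - 31, LT = a**2.
f_3 = a - 8*b**2 - b + 123, LT = a.

S(f_1,f_2): lcm = a**2. S = 2/3*a*b - 5/36*a + 2/9*b + 133/36.
  leading term a*b: subtract (2/3*b)·f_3 from 2/3*a*b - 5/36*a + 2/9*b + 133/36 → -5/36*a + 16/3*b**3 + 2/3*b**2 - 736/9*b + 133/36
  leading term a: subtract (-5/36)·f_3 from -5/36*a + 16/3*b**3 + 2/3*b**2 - 736/9*b + 133/36 → 16/3*b**3 - 4/9*b**2 - 983/12*b + 187/9
  leading term b**3: no divisor's leading term divides it; move 16/3*b**3 to the remainder.
  leading term b**2: no divisor's leading term divides it; move -4/9*b**2 to the remainder.
  leading term b: no divisor's leading term divides it; move -983/12*b to the remainder.
  leading term 1: no divisor's leading term divides it; move 187/9 to the remainder.
  remainder 16/3*b**3 - 4/9*b**2 - 983/12*b + 187/9 ≠ 0; add h_4 = 16/3*b**3 - 4/9*b**2 - 983/12*b + 187/9 to the basis.

S(f_1,f_3): lcm = a**2. S = 8*a*b**2 + 4/3*a*b - 1106/9*a + 2/9*b + 10/9.
  leading term a*b**2: subtract (8*b**2)·f_3 from 8*a*b**2 + 4/3*a*b - 1106/9*a + 2/9*b + 10/9 → 4/3*a*b - 1106/9*a + 64*b**4 + 8*b**3 - 984*b**2 + 2/9*b + 10/9
  leading term a*b: subtract (4/3*b)·f_3 from 4/3*a*b - 1106/9*a + 64*b**4 + 8*b**3 - 984*b**2 + 2/9*b + 10/9 → -1106/9*a + 64*b**4 + 56/3*b**3 - 2948/3*b**2 - 1474/9*b + 10/9
  leading term a: subtract (-1106/9)·f_3 from -1106/9*a + 64*b**4 + 56/3*b**3 - 2948/3*b**2 - 1474/9*b + 10/9 → 64*b**4 + 56/3*b**3 - 17692/9*b**2 - 860/3*b + 136048/9
  leading term b**4: subtract (12*b)·h_4 from 64*b**4 + 56/3*b**3 - 17692/9*b**2 - 860/3*b + 136048/9 → 24*b**3 - 8845/9*b**2 - 536*b + 136048/9
  leading term b**3: subtract (9/2)·h_4 from 24*b**3 - 8845/9*b**2 - 536*b + 136048/9 → -8827/9*b**2 - 1339/8*b + 270413/18
  leading term b**2: no divisor's leading term divides it; move -8827/9*b**2 to the remainder.
  leading term b: no divisor's leading term divides it; move -1339/8*b to the remainder.
  leading term 1: no divisor's leading term divides it; move 270413/18 to the remainder.
  remainder -8827/9*b**2 - 1339/8*b + 270413/18 ≠ 0; add h_5 = -8827/9*b**2 - 1339/8*b + 270413/18 to the basis.

S(h_4,h_5): lcm = b**3. S = -4139/16296*b**2 - 1825/43456*b + 187/48.
  leading term b**2: subtract (12417/47948264)·h_5 from -4139/16296*b**2 - 1825/43456*b + 187/48 → 1243/922082*b + 2486/461041
  leading term b: no divisor's leading term divides it; move 1243/922082*b to the remainder.
  leading term 1: no divisor's leading term divides it; move 2486/461041 to the remainder.
  remainder 1243/922082*b + 2486/461041 ≠ 0; add h_6 = 1243/922082*b + 2486/461041 to the basis.

The other S-polynomials (S(f_2,f_3), S(f_1,h_4), S(f_2,h_4), S(f_3,h_4), S(f_1,h_5), S(f_2,h_5), S(f_3,h_5), S(f_1,h_6), S(f_2,h_6), S(f_3,h_6), S(h_4,h_6), S(h_5,h_6)) all reduce to 0 modulo the current basis, so we have a Gröbner basis.
Inter-reduce: drop elements whose leading term is divisible by another's, tail-reduce, and make monic.
Reduced Gröbner basis: {a - 1, b + 4}.

Elimination: the polynomial b + 4 lies in the elimination ideal for b, so b ∈ {-4}. For each such b, the remaining basis elements (now univariate) give the rest of the solution.
  b = -4: the earlier basis element becomes a - 1 = 0, giving a = 1 — point (1, -4).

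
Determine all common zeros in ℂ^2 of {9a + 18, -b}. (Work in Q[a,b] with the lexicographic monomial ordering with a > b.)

Compute a lex Gröbner basis by Buchberger's algorithm.
f_1 = 9a + 18, LT = a.
f_2 = -b, LT = b.

The S-polynomials (S(f_1,f_2)) all reduce to 0 modulo the current basis, so we have a Gröbner basis.
Inter-reduce: drop elements whose leading term is divisible by another's, tail-reduce, and make monic.
Reduced Gröbner basis: {a + 2, b}.

A lex Gröbner basis eliminates variables successively. Here b depends only on b, with roots {0}; lifting each root through the earlier basis elements recovers the full solutions.
  b = 0: the earlier basis element becomes a + 2 = 0, giving a = -2 — point (-2, 0).
Each listed point satisfies every original equation (direct substitution).

{(-2, 0)}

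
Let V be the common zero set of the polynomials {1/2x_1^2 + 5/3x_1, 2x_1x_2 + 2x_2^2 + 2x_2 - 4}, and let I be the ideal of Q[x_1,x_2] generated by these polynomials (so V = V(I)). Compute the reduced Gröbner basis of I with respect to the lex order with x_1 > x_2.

f_1 = 1/2x_1^2 + 5/3x_1, LT = x_1^2.
f_2 = 2x_1x_2 + 2x_2^2 + 2x_2 - 4, LT = x_1x_2.

S(f_1,f_2): lcm = x_1^2x_2. S = -x_1x_2^2 + 7/3x_1x_2 + 2x_1.
  leading term x_1x_2^2: subtract (-1/2x_2)·f_2 from -x_1x_2^2 + 7/3x_1x_2 + 2x_1 → 7/3x_1x_2 + 2x_1 + x_2^3 + x_2^2 - 2x_2
  leading term x_1x_2: subtract (7/6)·f_2 from 7/3x_1x_2 + 2x_1 + x_2^3 + x_2^2 - 2x_2 → 2x_1 + x_2^3 - 4/3x_2^2 - 13/3x_2 + 14/3
  leading term x_1: no divisor's leading term divides it; move 2x_1 to the remainder.
  leading term x_2^3: no divisor's leading term divides it; move x_2^3 to the remainder.
  leading term x_2^2: no divisor's leading term divides it; move -4/3x_2^2 to the remainder.
  leading term x_2: no divisor's leading term divides it; move -13/3x_2 to the remainder.
  leading term 1: no divisor's leading term divides it; move 14/3 to the remainder.
  remainder 2x_1 + x_2^3 - 4/3x_2^2 - 13/3x_2 + 14/3 ≠ 0; add g_3 = 2x_1 + x_2^3 - 4/3x_2^2 - 13/3x_2 + 14/3 to the basis.

S(f_1,g_3): lcm = x_1^2. S = -1/2x_1x_2^3 + 2/3x_1x_2^2 + 13/6x_1x_2 + x_1.
  leading term x_1x_2^3: subtract (-1/4x_2^2)·f_2 from -1/2x_1x_2^3 + 2/3x_1x_2^2 + 13/6x_1x_2 + x_1 → 2/3x_1x_2^2 + 13/6x_1x_2 + x_1 + 1/2x_2^4 + 1/2x_2^3 - x_2^2
  leading term x_1x_2^2: subtract (1/3x_2)·f_2 from 2/3x_1x_2^2 + 13/6x_1x_2 + x_1 + 1/2x_2^4 + 1/2x_2^3 - x_2^2 → 13/6x_1x_2 + x_1 + 1/2x_2^4 - 1/6x_2^3 - 5/3x_2^2 + 4/3x_2
  leading term x_1x_2: subtract (13/12)·f_2 from 13/6x_1x_2 + x_1 + 1/2x_2^4 - 1/6x_2^3 - 5/3x_2^2 + 4/3x_2 → x_1 + 1/2x_2^4 - 1/6x_2^3 - 23/6x_2^2 - 5/6x_2 + 13/3
  leading term x_1: subtract (1/2)·g_3 from x_1 + 1/2x_2^4 - 1/6x_2^3 - 23/6x_2^2 - 5/6x_2 + 13/3 → 1/2x_2^4 - 2/3x_2^3 - 19/6x_2^2 + 4/3x_2 + 2
  leading term x_2^4: no divisor's leading term divides it; move 1/2x_2^4 to the remainder.
  leading term x_2^3: no divisor's leading term divides it; move -2/3x_2^3 to the remainder.
  leading term x_2^2: no divisor's leading term divides it; move -19/6x_2^2 to the remainder.
  leading term x_2: no divisor's leading term divides it; move 4/3x_2 to the remainder.
  leading term 1: no divisor's leading term divides it; move 2 to the remainder.
  remainder 1/2x_2^4 - 2/3x_2^3 - 19/6x_2^2 + 4/3x_2 + 2 ≠ 0; add g_4 = 1/2x_2^4 - 2/3x_2^3 - 19/6x_2^2 + 4/3x_2 + 2 to the basis.

The other S-polynomials (S(f_2,g_3), S(f_1,g_4), S(f_2,g_4), S(g_3,g_4)) all reduce to 0 modulo the current basis, so we have a Gröbner basis.
Inter-reduce: drop elements whose leading term is divisible by another's, tail-reduce, and make monic.

G = {x_1 + 1/2x_2^3 - 2/3x_2^2 - 13/6x_2 + 7/3, x_2^4 - 4/3x_2^3 - 19/3x_2^2 + 8/3x_2 + 4}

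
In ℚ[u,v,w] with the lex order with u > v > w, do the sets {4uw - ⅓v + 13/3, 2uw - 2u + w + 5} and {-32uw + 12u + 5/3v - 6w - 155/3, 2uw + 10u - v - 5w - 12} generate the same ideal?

For a fixed monomial order, each ideal has a unique reduced Gröbner basis; comparing bases decides equality.
Buchberger on the first generating set:
f_1 = 4uw - ⅓v + 13/3, LT = uw.
f_2 = 2uw - 2u + w + 5, LT = uw.

S(f_1,f_2): lcm = uw. S = u - 1/12v - ½w - 17/12.
  reduce S modulo (f_1, f_2):
  remainder u - 1/12v - ½w - 17/12 ≠ 0; add g_3 = u - 1/12v - ½w - 17/12 to the basis.

S(f_1,g_3): lcm = uw. S = 1/12vw - 1/12v + ½w² + 17/12w + 13/12.
  reduce S modulo (f_1, f_2, g_3):
  remainder 1/12vw - 1/12v + ½w² + 17/12w + 13/12 ≠ 0; add g_4 = 1/12vw - 1/12v + ½w² + 17/12w + 13/12 to the basis.

The other S-polynomials (S(f_2,g_3), S(f_1,g_4), S(f_2,g_4), S(g_3,g_4)) all reduce to 0 modulo the current basis, so we have a Gröbner basis.
Inter-reduce: drop elements whose leading term is divisible by another's, tail-reduce, and make monic.
Reduced Gröbner basis: {u - 1/12v - ½w - 17/12, vw - v + 6w² + 17w + 13}.

Buchberger on the second generating set:
h_1 = -32uw + 12u + 5/3v - 6w - 155/3, LT = uw.
h_2 = 2uw + 10u - v - 5w - 12, LT = uw.

S(h_1,h_2): lcm = uw. S = -43/8u + 43/96v + 43/16w + 731/96.
  reduce S modulo (h_1, h_2):
  remainder -43/8u + 43/96v + 43/16w + 731/96 ≠ 0; add k_3 = -43/8u + 43/96v + 43/16w + 731/96 to the basis.

S(h_1,k_3): lcm = uw. S = -⅜u + 1/12vw - 5/96v + ½w² + 77/48w + 155/96.
  reduce S modulo (h_1, h_2, k_3):
  remainder 1/12vw - 1/12v + ½w² + 17/12w + 13/12 ≠ 0; add k_4 = 1/12vw - 1/12v + ½w² + 17/12w + 13/12 to the basis.

The other S-polynomials (S(h_2,k_3), S(h_1,k_4), S(h_2,k_4), S(k_3,k_4)) all reduce to 0 modulo the current basis, so we have a Gröbner basis.
Inter-reduce: drop elements whose leading term is divisible by another's, tail-reduce, and make monic.
Reduced Gröbner basis: {u - 1/12v - ½w - 17/12, vw - v + 6w² + 17w + 13}.

The two bases agree; hence the ideals are identical.

Yes, the ideals are equal.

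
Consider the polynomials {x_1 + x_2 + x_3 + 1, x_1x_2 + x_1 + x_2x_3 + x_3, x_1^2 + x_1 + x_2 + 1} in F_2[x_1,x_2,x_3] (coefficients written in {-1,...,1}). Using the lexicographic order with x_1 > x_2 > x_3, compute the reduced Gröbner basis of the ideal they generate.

f_1 = x_1 + x_2 + x_3 + 1, LT = x_1.
f_2 = x_1x_2 + x_1 + x_2x_3 + x_3, LT = x_1x_2.
f_3 = x_1^2 + x_1 + x_2 + 1, LT = x_1^2.

S(f_1,f_2): lcm = x_1x_2. S = x_1 + x_2^2 + x_2 + x_3.
  leading term x_1: subtract (1)·f_1 from x_1 + x_2^2 + x_2 + x_3 → x_2^2 + 1
  leading term x_2^2: no divisor's leading term divides it; move x_2^2 to the remainder.
  leading term 1: no divisor's leading term divides it; move 1 to the remainder.
  remainder x_2^2 + 1 ≠ 0; add g_4 = x_2^2 + 1 to the basis.

S(f_1,f_3): lcm = x_1^2. S = x_1x_2 + x_1x_3 + x_2 + 1.
  leading term x_1x_2: subtract (x_2)·f_1 from x_1x_2 + x_1x_3 + x_2 + 1 → x_1x_3 + x_2^2 + x_2x_3 + 1
  leading term x_1x_3: subtract (x_3)·f_1 from x_1x_3 + x_2^2 + x_2x_3 + 1 → x_2^2 + x_3^2 + x_3 + 1
  leading term x_2^2: subtract (1)·g_4 from x_2^2 + x_3^2 + x_3 + 1 → x_3^2 + x_3
  leading term x_3^2: no divisor's leading term divides it; move x_3^2 to the remainder.
  leading term x_3: no divisor's leading term divides it; move x_3 to the remainder.
  remainder x_3^2 + x_3 ≠ 0; add g_5 = x_3^2 + x_3 to the basis.

The other S-polynomials (S(f_2,f_3), S(f_1,g_4), S(f_2,g_4), S(f_3,g_4), S(f_1,g_5), S(f_2,g_5), S(f_3,g_5), S(g_4,g_5)) all reduce to 0 modulo the current basis, so we have a Gröbner basis.
Inter-reduce: drop elements whose leading term is divisible by another's, tail-reduce, and make monic.

G = {x_1 + x_2 + x_3 + 1, x_2^2 + 1, x_3^2 + x_3}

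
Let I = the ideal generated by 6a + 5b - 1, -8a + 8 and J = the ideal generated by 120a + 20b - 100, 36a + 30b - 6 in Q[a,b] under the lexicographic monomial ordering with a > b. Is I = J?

Equality of ideals is decidable: compute both reduced Gröbner bases (unique for the ordering) and check whether they agree.
Buchberger on the first generating set:
f_1 = 6a + 5b - 1, LT = a.
f_2 = -8a + 8, LT = a.

S(f_1,f_2): lcm = a. S = 5/6b + 5/6.
  leading term b: no divisor's leading term divides it; move 5/6b to the remainder.
  leading term 1: no divisor's leading term divides it; move 5/6 to the remainder.
  remainder 5/6b + 5/6 ≠ 0; add g_3 = 5/6b + 5/6 to the basis.

The other S-polynomials (S(f_1,g_3), S(f_2,g_3)) all reduce to 0 modulo the current basis, so we have a Gröbner basis.
Inter-reduce: drop elements whose leading term is divisible by another's, tail-reduce, and make monic.
Reduced Gröbner basis: {a - 1, b + 1}.

Buchberger on the second generating set:
h_1 = 120a + 20b - 100, LT = a.
h_2 = 36a + 30b - 6, LT = a.

S(h_1,h_2): lcm = a. S = -2/3b - 2/3.
  leading term b: no divisor's leading term divides it; move -2/3b to the remainder.
  leading term 1: no divisor's leading term divides it; move -2/3 to the remainder.
  remainder -2/3b - 2/3 ≠ 0; add k_3 = -2/3b - 2/3 to the basis.

The other S-polynomials (S(h_1,k_3), S(h_2,k_3)) all reduce to 0 modulo the current basis, so we have a Gröbner basis.
Inter-reduce: drop elements whose leading term is divisible by another's, tail-reduce, and make monic.
Reduced Gröbner basis: {a - 1, b + 1}.

These coincide, so the ideals are equal.

Yes, the ideals are equal.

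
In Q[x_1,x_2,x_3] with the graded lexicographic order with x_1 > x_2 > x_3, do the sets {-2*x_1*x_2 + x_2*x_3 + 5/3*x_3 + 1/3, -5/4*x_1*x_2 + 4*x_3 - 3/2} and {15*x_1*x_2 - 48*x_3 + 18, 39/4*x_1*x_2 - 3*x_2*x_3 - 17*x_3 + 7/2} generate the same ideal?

Yes, the ideals are equal.

Since reduced Gröbner bases are canonical representatives of ideals under a given ordering, it suffices to compute and compare them.
Buchberger on the first generating set:
f_1 = -2*x_1*x_2 + x_2*x_3 + 5/3*x_3 + 1/3, LT = x_1*x_2.
f_2 = -5/4*x_1*x_2 + 4*x_3 - 3/2, LT = x_1*x_2.

S(f_1,f_2): lcm = x_1*x_2. S = -1/2*x_2*x_3 + 71/30*x_3 - 41/30.
  reduce S modulo (f_1, f_2):
  remainder -1/2*x_2*x_3 + 71/30*x_3 - 41/30 ≠ 0; add g_3 = -1/2*x_2*x_3 + 71/30*x_3 - 41/30 to the basis.

S(f_1,g_3): lcm = x_1*x_2*x_3. S = -1/2*x_2*x_3**2 + 71/15*x_1*x_3 - 5/6*x_3**2 - 41/15*x_1 - 1/6*x_3.
  reduce S modulo (f_1, f_2, g_3):
  remainder 71/15*x_1*x_3 - 16/5*x_3**2 - 41/15*x_1 + 6/5*x_3 ≠ 0; add g_4 = 71/15*x_1*x_3 - 16/5*x_3**2 - 41/15*x_1 + 6/5*x_3 to the basis.

The other S-polynomials (S(f_2,g_3), S(f_1,g_4), S(f_2,g_4), S(g_3,g_4)) all reduce to 0 modulo the current basis, so we have a Gröbner basis.
Inter-reduce: drop elements whose leading term is divisible by another's, tail-reduce, and make monic.
Reduced Gröbner basis: {x_1*x_2 - 16/5*x_3 + 6/5, x_1*x_3 - 48/71*x_3**2 - 41/71*x_1 + 18/71*x_3, x_2*x_3 - 71/15*x_3 + 41/15}.

Buchberger on the second generating set:
h_1 = 15*x_1*x_2 - 48*x_3 + 18, LT = x_1*x_2.
h_2 = 39/4*x_1*x_2 - 3*x_2*x_3 - 17*x_3 + 7/2, LT = x_1*x_2.

S(h_1,h_2): lcm = x_1*x_2. S = 4/13*x_2*x_3 - 284/195*x_3 + 164/195.
  reduce S modulo (h_1, h_2):
  remainder 4/13*x_2*x_3 - 284/195*x_3 + 164/195 ≠ 0; add k_3 = 4/13*x_2*x_3 - 284/195*x_3 + 164/195 to the basis.

S(h_1,k_3): lcm = x_1*x_2*x_3. S = 71/15*x_1*x_3 - 16/5*x_3**2 - 41/15*x_1 + 6/5*x_3.
  reduce S modulo (h_1, h_2, k_3):
  remainder 71/15*x_1*x_3 - 16/5*x_3**2 - 41/15*x_1 + 6/5*x_3 ≠ 0; add k_4 = 71/15*x_1*x_3 - 16/5*x_3**2 - 41/15*x_1 + 6/5*x_3 to the basis.

The other S-polynomials (S(h_2,k_3), S(h_1,k_4), S(h_2,k_4), S(k_3,k_4)) all reduce to 0 modulo the current basis, so we have a Gröbner basis.
Inter-reduce: drop elements whose leading term is divisible by another's, tail-reduce, and make monic.
Reduced Gröbner basis: {x_1*x_2 - 16/5*x_3 + 6/5, x_1*x_3 - 48/71*x_3**2 - 41/71*x_1 + 18/71*x_3, x_2*x_3 - 71/15*x_3 + 41/15}.

These coincide, so the ideals are equal.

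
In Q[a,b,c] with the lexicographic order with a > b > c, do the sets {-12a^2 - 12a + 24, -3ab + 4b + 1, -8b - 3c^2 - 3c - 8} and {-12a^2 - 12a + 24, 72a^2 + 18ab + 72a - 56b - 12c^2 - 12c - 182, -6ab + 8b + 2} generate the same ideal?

Yes, the ideals are equal.

Since reduced Gröbner bases are canonical representatives of ideals under a given ordering, it suffices to compute and compare them.
Buchberger on the first generating set:
f_1 = -12a^2 - 12a + 24, LT = a^2.
f_2 = -3ab + 4b + 1, LT = ab.
f_3 = -8b - 3c^2 - 3c - 8, LT = b.

S(f_1,f_2): lcm = a^2b. S = 7/3ab + 1/3a - 2b.
  leading term ab: subtract (-7/9)·f_2 from 7/3ab + 1/3a - 2b → 1/3a + 10/9b + 7/9
  leading term a: no divisor's leading term divides it; move 1/3a to the remainder.
  leading term b: subtract (-5/36)·f_3 from 10/9b + 7/9 → -5/12c^2 - 5/12c - 1/3
  leading term c^2: no divisor's leading term divides it; move -5/12c^2 to the remainder.
  leading term c: no divisor's leading term divides it; move -5/12c to the remainder.
  leading term 1: no divisor's leading term divides it; move -1/3 to the remainder.
  remainder 1/3a - 5/12c^2 - 5/12c - 1/3 ≠ 0; add g_4 = 1/3a - 5/12c^2 - 5/12c - 1/3 to the basis.

S(f_2,f_3): lcm = ab. S = -3/8ac^2 - 3/8ac - a - 4/3b - 1/3.
  leading term ac^2: subtract (-9/8c^2)·g_4 from -3/8ac^2 - 3/8ac - a - 4/3b - 1/3 → -3/8ac - a - 4/3b - 15/32c^4 - 15/32c^3 - 3/8c^2 - 1/3
  leading term ac: subtract (-9/8c)·g_4 from -3/8ac - a - 4/3b - 15/32c^4 - 15/32c^3 - 3/8c^2 - 1/3 → -a - 4/3b - 15/32c^4 - 15/16c^3 - 27/32c^2 - 3/8c - 1/3
  leading term a: subtract (-3)·g_4 from -a - 4/3b - 15/32c^4 - 15/16c^3 - 27/32c^2 - 3/8c - 1/3 → -4/3b - 15/32c^4 - 15/16c^3 - 67/32c^2 - 13/8c - 4/3
  leading term b: subtract (1/6)·f_3 from -4/3b - 15/32c^4 - 15/16c^3 - 67/32c^2 - 13/8c - 4/3 → -15/32c^4 - 15/16c^3 - 51/32c^2 - 9/8c
  leading term c^4: no divisor's leading term divides it; move -15/32c^4 to the remainder.
  leading term c^3: no divisor's leading term divides it; move -15/16c^3 to the remainder.
  leading term c^2: no divisor's leading term divides it; move -51/32c^2 to the remainder.
  leading term c: no divisor's leading term divides it; move -9/8c to the remainder.
  remainder -15/32c^4 - 15/16c^3 - 51/32c^2 - 9/8c ≠ 0; add g_5 = -15/32c^4 - 15/16c^3 - 51/32c^2 - 9/8c to the basis.

The other S-polynomials (S(f_1,f_3), S(f_1,g_4), S(f_2,g_4), S(f_3,g_4), S(f_1,g_5), S(f_2,g_5), S(f_3,g_5), S(g_4,g_5)) all reduce to 0 modulo the current basis, so we have a Gröbner basis.
Inter-reduce: drop elements whose leading term is divisible by another's, tail-reduce, and make monic.
Reduced Gröbner basis: {a - 5/4c^2 - 5/4c - 1, b + 3/8c^2 + 3/8c + 1, c^4 + 2c^3 + 17/5c^2 + 12/5c}.

Buchberger on the second generating set:
h_1 = -12a^2 - 12a + 24, LT = a^2.
h_2 = 72a^2 + 18ab + 72a - 56b - 12c^2 - 12c - 182, LT = a^2.
h_3 = -6ab + 8b + 2, LT = ab.

S(h_1,h_2): lcm = a^2. S = -1/4ab + 7/9b + 1/6c^2 + 1/6c + 19/36.
  leading term ab: subtract (1/24)·h_3 from -1/4ab + 7/9b + 1/6c^2 + 1/6c + 19/36 → 4/9b + 1/6c^2 + 1/6c + 4/9
  leading term b: no divisor's leading term divides it; move 4/9b to the remainder.
  leading term c^2: no divisor's leading term divides it; move 1/6c^2 to the remainder.
  leading term c: no divisor's leading term divides it; move 1/6c to the remainder.
  leading term 1: no divisor's leading term divides it; move 4/9 to the remainder.
  remainder 4/9b + 1/6c^2 + 1/6c + 4/9 ≠ 0; add k_4 = 4/9b + 1/6c^2 + 1/6c + 4/9 to the basis.

S(h_1,h_3): lcm = a^2b. S = 7/3ab + 1/3a - 2b.
  leading term ab: subtract (-7/18)·h_3 from 7/3ab + 1/3a - 2b → 1/3a + 10/9b + 7/9
  leading term a: no divisor's leading term divides it; move 1/3a to the remainder.
  leading term b: subtract (5/2)·k_4 from 10/9b + 7/9 → -5/12c^2 - 5/12c - 1/3
  leading term c^2: no divisor's leading term divides it; move -5/12c^2 to the remainder.
  leading term c: no divisor's leading term divides it; move -5/12c to the remainder.
  leading term 1: no divisor's leading term divides it; move -1/3 to the remainder.
  remainder 1/3a - 5/12c^2 - 5/12c - 1/3 ≠ 0; add k_5 = 1/3a - 5/12c^2 - 5/12c - 1/3 to the basis.

S(h_3,k_4): lcm = ab. S = -3/8ac^2 - 3/8ac - a - 4/3b - 1/3.
  leading term ac^2: subtract (-9/8c^2)·k_5 from -3/8ac^2 - 3/8ac - a - 4/3b - 1/3 → -3/8ac - a - 4/3b - 15/32c^4 - 15/32c^3 - 3/8c^2 - 1/3
  leading term ac: subtract (-9/8c)·k_5 from -3/8ac - a - 4/3b - 15/32c^4 - 15/32c^3 - 3/8c^2 - 1/3 → -a - 4/3b - 15/32c^4 - 15/16c^3 - 27/32c^2 - 3/8c - 1/3
  leading term a: subtract (-3)·k_5 from -a - 4/3b - 15/32c^4 - 15/16c^3 - 27/32c^2 - 3/8c - 1/3 → -4/3b - 15/32c^4 - 15/16c^3 - 67/32c^2 - 13/8c - 4/3
  leading term b: subtract (-3)·k_4 from -4/3b - 15/32c^4 - 15/16c^3 - 67/32c^2 - 13/8c - 4/3 → -15/32c^4 - 15/16c^3 - 51/32c^2 - 9/8c
  leading term c^4: no divisor's leading term divides it; move -15/32c^4 to the remainder.
  leading term c^3: no divisor's leading term divides it; move -15/16c^3 to the remainder.
  leading term c^2: no divisor's leading term divides it; move -51/32c^2 to the remainder.
  leading term c: no divisor's leading term divides it; move -9/8c to the remainder.
  remainder -15/32c^4 - 15/16c^3 - 51/32c^2 - 9/8c ≠ 0; add k_6 = -15/32c^4 - 15/16c^3 - 51/32c^2 - 9/8c to the basis.

The other S-polynomials (S(h_2,h_3), S(h_1,k_4), S(h_2,k_4), S(h_1,k_5), S(h_2,k_5), S(h_3,k_5), S(k_4,k_5), S(h_1,k_6), S(h_2,k_6), S(h_3,k_6), S(k_4,k_6), S(k_5,k_6)) all reduce to 0 modulo the current basis, so we have a Gröbner basis.
Inter-reduce: drop elements whose leading term is divisible by another's, tail-reduce, and make monic.
Reduced Gröbner basis: {a - 5/4c^2 - 5/4c - 1, b + 3/8c^2 + 3/8c + 1, c^4 + 2c^3 + 17/5c^2 + 12/5c}.

Same reduced basis, so the two generating sets span the same ideal.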